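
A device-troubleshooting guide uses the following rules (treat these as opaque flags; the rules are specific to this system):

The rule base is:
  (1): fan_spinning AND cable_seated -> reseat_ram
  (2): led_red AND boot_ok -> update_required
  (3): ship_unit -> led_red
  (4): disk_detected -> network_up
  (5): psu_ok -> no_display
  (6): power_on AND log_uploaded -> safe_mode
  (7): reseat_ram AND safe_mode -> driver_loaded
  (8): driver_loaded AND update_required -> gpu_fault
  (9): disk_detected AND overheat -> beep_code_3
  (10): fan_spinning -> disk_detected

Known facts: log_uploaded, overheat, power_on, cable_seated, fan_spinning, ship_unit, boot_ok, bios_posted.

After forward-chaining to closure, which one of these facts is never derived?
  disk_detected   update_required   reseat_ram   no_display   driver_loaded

no_display

[1] (1) [fan_spinning AND cable_seated -> reseat_ram]; (3) [ship_unit -> led_red]; (6) [power_on AND log_uploaded -> safe_mode]; (10) [fan_spinning -> disk_detected]. ⇒ new: reseat_ram, led_red, safe_mode, disk_detected.
[2] (2) [led_red AND boot_ok -> update_required]; (4) [disk_detected -> network_up]; (7) [reseat_ram AND safe_mode -> driver_loaded]; (9) [disk_detected AND overheat -> beep_code_3]. ⇒ new: update_required, network_up, driver_loaded, beep_code_3.
[3] (8) [driver_loaded AND update_required -> gpu_fault]. ⇒ new: gpu_fault.
Derived: disk_detected (round 1), update_required (round 2), driver_loaded (round 2), reseat_ram (round 1). no_display never appears in any round.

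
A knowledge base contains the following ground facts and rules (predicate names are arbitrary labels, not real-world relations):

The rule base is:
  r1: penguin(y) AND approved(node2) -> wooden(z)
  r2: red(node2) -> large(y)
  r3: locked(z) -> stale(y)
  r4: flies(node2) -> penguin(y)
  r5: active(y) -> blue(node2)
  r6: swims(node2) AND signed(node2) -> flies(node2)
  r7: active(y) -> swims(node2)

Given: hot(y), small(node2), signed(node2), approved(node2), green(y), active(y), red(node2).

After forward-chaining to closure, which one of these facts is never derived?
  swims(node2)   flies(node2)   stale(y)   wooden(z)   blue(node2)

stale(y)

Round 1: r2 [red(node2) -> large(y)]; r5 [active(y) -> blue(node2)]; r7 [active(y) -> swims(node2)]. Adds large(y), blue(node2), swims(node2).
Round 2: r6 [swims(node2) AND signed(node2) -> flies(node2)]. Adds flies(node2).
Round 3: r4 [flies(node2) -> penguin(y)]. Adds penguin(y).
Round 4: r1 [penguin(y) AND approved(node2) -> wooden(z)]. Adds wooden(z).
Derived: blue(node2) (round 1), swims(node2) (round 1), wooden(z) (round 4), flies(node2) (round 2). stale(y) never appears in any round.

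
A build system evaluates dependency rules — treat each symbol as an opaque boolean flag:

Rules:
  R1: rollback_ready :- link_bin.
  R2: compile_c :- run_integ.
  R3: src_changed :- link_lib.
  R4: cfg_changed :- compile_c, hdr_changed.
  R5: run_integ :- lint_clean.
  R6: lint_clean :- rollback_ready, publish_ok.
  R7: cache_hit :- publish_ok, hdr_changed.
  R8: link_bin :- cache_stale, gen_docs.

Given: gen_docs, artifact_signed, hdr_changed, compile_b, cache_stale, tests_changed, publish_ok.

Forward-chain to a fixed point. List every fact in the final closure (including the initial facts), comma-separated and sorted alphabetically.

Round 1 — R7, R8, derive cache_hit, link_bin.
Round 2 — R1, derive rollback_ready.
Round 3 — R6, derive lint_clean.
Round 4 — R5, derive run_integ.
Round 5 — R2, derive compile_c.
Round 6 — R4, derive cfg_changed.

artifact_signed, cache_hit, cache_stale, cfg_changed, compile_b, compile_c, gen_docs, hdr_changed, link_bin, lint_clean, publish_ok, rollback_ready, run_integ, tests_changed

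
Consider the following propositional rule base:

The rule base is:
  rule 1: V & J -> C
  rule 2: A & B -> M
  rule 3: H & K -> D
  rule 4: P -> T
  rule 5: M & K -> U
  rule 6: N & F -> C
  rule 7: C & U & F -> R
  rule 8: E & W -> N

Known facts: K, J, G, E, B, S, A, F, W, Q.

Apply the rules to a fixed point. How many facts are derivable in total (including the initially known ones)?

Round 1 — rule 2, rule 8, derive M, N.
Round 2 — rule 5, rule 6, derive U, C.
Round 3 — rule 7, derive R.
Closure: {A, B, C, E, F, G, J, K, M, N, Q, R, S, U, W} — 15 facts.

15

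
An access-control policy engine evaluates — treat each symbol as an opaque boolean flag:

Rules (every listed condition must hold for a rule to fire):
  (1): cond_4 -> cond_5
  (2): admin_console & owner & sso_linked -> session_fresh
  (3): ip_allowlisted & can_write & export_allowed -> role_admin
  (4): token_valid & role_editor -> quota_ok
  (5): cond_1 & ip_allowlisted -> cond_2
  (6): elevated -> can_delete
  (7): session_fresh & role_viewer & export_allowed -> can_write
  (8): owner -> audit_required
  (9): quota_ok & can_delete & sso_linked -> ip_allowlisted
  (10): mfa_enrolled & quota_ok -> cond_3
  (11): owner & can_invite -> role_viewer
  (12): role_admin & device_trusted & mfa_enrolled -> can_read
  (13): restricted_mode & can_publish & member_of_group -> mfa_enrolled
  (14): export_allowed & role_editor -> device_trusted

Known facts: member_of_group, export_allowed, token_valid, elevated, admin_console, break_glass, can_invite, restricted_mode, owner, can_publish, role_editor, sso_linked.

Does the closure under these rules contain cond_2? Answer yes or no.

Round 1 fires (2), (4), (6), (8), (11), (13), (14), giving session_fresh, quota_ok, can_delete, audit_required, role_viewer, mfa_enrolled, device_trusted.
Round 2 fires (7), (9), (10), giving can_write, ip_allowlisted, cond_3.
Round 3 fires (3), giving role_admin.
Round 4 fires (12), giving can_read.
Fixed point reached. cond_2 is concluded only by (5); (5) needs cond_1 (never derived).

no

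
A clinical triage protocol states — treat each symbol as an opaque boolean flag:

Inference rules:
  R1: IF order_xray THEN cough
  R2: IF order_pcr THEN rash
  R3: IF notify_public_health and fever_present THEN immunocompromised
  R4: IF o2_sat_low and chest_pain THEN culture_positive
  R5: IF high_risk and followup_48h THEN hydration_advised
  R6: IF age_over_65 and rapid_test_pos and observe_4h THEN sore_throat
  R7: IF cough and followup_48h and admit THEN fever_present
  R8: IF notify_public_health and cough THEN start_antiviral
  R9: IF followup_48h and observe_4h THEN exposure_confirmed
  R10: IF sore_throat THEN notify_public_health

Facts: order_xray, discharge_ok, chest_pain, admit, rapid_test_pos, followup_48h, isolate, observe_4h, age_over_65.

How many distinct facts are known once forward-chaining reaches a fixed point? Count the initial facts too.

16

Round 1: R1 [IF order_xray THEN cough]; R6 [IF age_over_65 and rapid_test_pos and observe_4h THEN sore_throat]; R9 [IF followup_48h and observe_4h THEN exposure_confirmed]. Adds cough, sore_throat, exposure_confirmed.
Round 2: R7 [IF cough and followup_48h and admit THEN fever_present]; R10 [IF sore_throat THEN notify_public_health]. Adds fever_present, notify_public_health.
Round 3: R3 [IF notify_public_health and fever_present THEN immunocompromised]; R8 [IF notify_public_health and cough THEN start_antiviral]. Adds immunocompromised, start_antiviral.
Closure: {admit, age_over_65, chest_pain, cough, discharge_ok, exposure_confirmed, fever_present, followup_48h, immunocompromised, isolate, notify_public_health, observe_4h, order_xray, rapid_test_pos, sore_throat, start_antiviral} — 16 facts.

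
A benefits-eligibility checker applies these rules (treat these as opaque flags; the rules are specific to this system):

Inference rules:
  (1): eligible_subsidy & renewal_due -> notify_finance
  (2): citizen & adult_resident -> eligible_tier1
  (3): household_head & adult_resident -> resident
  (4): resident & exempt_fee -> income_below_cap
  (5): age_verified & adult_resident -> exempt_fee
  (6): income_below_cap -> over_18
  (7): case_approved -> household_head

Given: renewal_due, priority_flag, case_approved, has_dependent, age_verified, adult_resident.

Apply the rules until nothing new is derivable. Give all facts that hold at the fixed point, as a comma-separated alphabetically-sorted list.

[1] (5) [age_verified & adult_resident -> exempt_fee]; (7) [case_approved -> household_head]. ⇒ new: exempt_fee, household_head.
[2] (3) [household_head & adult_resident -> resident]. ⇒ new: resident.
[3] (4) [resident & exempt_fee -> income_below_cap]. ⇒ new: income_below_cap.
[4] (6) [income_below_cap -> over_18]. ⇒ new: over_18.

adult_resident, age_verified, case_approved, exempt_fee, has_dependent, household_head, income_below_cap, over_18, priority_flag, renewal_due, resident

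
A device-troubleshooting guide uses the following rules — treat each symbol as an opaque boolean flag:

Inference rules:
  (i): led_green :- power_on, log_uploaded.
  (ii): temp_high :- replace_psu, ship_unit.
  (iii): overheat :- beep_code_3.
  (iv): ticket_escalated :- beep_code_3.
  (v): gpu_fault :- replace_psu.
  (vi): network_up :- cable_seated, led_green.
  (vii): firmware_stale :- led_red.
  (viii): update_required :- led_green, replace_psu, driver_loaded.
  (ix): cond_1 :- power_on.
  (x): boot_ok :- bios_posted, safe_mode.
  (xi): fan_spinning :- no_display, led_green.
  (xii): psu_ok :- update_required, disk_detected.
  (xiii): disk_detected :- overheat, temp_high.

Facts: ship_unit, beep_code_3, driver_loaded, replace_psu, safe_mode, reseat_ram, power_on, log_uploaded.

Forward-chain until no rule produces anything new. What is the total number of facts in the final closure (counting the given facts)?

17

Round 1: (i) [led_green :- power_on, log_uploaded.]; (ii) [temp_high :- replace_psu, ship_unit.]; (iii) [overheat :- beep_code_3.]; (iv) [ticket_escalated :- beep_code_3.]; (v) [gpu_fault :- replace_psu.]; (ix) [cond_1 :- power_on.]. New: led_green, temp_high, overheat, ticket_escalated, gpu_fault, cond_1.
Round 2: (viii) [update_required :- led_green, replace_psu, driver_loaded.]; (xiii) [disk_detected :- overheat, temp_high.]. New: update_required, disk_detected.
Round 3: (xii) [psu_ok :- update_required, disk_detected.]. New: psu_ok.
Closure: {beep_code_3, cond_1, disk_detected, driver_loaded, gpu_fault, led_green, log_uploaded, overheat, power_on, psu_ok, replace_psu, reseat_ram, safe_mode, ship_unit, temp_high, ticket_escalated, update_required} — 17 facts.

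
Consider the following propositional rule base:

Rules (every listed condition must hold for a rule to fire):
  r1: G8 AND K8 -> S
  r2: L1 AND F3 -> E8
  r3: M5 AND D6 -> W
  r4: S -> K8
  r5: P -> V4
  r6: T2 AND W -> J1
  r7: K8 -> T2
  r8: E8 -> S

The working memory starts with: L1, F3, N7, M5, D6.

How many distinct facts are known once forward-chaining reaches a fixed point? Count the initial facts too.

11

Round 1 — r2, r3, derive E8, W.
Round 2 — r8, derive S.
Round 3 — r4, derive K8.
Round 4 — r7, derive T2.
Round 5 — r6, derive J1.
Closure: {D6, E8, F3, J1, K8, L1, M5, N7, S, T2, W} — 11 facts.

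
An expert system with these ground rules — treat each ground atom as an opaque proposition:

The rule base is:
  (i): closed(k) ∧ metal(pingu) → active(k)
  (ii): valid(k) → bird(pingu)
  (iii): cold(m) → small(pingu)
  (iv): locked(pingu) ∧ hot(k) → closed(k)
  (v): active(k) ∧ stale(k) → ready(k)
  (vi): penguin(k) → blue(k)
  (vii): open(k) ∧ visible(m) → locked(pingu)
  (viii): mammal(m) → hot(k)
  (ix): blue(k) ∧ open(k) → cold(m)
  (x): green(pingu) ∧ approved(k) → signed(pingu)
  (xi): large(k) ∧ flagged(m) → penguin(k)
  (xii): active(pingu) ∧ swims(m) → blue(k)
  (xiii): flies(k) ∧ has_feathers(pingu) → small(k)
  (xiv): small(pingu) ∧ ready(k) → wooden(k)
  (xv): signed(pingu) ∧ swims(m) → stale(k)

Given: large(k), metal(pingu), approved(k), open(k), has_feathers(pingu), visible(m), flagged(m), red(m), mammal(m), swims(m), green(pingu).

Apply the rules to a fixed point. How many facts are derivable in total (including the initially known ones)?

Round 1: (vii) [open(k) ∧ visible(m) → locked(pingu)]; (viii) [mammal(m) → hot(k)]; (x) [green(pingu) ∧ approved(k) → signed(pingu)]; (xi) [large(k) ∧ flagged(m) → penguin(k)]. New: locked(pingu), hot(k), signed(pingu), penguin(k).
Round 2: (iv) [locked(pingu) ∧ hot(k) → closed(k)]; (vi) [penguin(k) → blue(k)]; (xv) [signed(pingu) ∧ swims(m) → stale(k)]. New: closed(k), blue(k), stale(k).
Round 3: (i) [closed(k) ∧ metal(pingu) → active(k)]; (ix) [blue(k) ∧ open(k) → cold(m)]. New: active(k), cold(m).
Round 4: (iii) [cold(m) → small(pingu)]; (v) [active(k) ∧ stale(k) → ready(k)]. New: small(pingu), ready(k).
Round 5: (xiv) [small(pingu) ∧ ready(k) → wooden(k)]. New: wooden(k).
Closure: {active(k), approved(k), blue(k), closed(k), cold(m), flagged(m), green(pingu), has_feathers(pingu), hot(k), large(k), locked(pingu), mammal(m), metal(pingu), open(k), penguin(k), ready(k), red(m), signed(pingu), small(pingu), stale(k), swims(m), visible(m), wooden(k)} — 23 facts.

23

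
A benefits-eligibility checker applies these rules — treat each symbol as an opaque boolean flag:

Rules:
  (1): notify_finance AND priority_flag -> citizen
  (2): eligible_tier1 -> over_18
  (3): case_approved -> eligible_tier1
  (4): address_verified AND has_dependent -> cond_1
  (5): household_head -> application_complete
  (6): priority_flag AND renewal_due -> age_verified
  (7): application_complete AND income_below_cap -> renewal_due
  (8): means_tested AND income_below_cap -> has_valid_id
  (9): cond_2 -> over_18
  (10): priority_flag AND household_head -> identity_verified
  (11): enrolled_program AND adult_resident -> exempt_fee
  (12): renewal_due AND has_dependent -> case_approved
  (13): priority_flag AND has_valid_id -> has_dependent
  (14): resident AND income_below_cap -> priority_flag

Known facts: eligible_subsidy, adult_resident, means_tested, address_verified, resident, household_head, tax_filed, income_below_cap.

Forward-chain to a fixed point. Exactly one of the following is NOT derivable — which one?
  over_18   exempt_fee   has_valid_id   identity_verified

[1] (5) [household_head -> application_complete]; (8) [means_tested AND income_below_cap -> has_valid_id]; (14) [resident AND income_below_cap -> priority_flag]. ⇒ new: application_complete, has_valid_id, priority_flag.
[2] (7) [application_complete AND income_below_cap -> renewal_due]; (10) [priority_flag AND household_head -> identity_verified]; (13) [priority_flag AND has_valid_id -> has_dependent]. ⇒ new: renewal_due, identity_verified, has_dependent.
[3] (4) [address_verified AND has_dependent -> cond_1]; (6) [priority_flag AND renewal_due -> age_verified]; (12) [renewal_due AND has_dependent -> case_approved]. ⇒ new: cond_1, age_verified, case_approved.
[4] (3) [case_approved -> eligible_tier1]. ⇒ new: eligible_tier1.
[5] (2) [eligible_tier1 -> over_18]. ⇒ new: over_18.
Derived: identity_verified (round 2), over_18 (round 5), has_valid_id (round 1). exempt_fee never appears in any round.

exempt_fee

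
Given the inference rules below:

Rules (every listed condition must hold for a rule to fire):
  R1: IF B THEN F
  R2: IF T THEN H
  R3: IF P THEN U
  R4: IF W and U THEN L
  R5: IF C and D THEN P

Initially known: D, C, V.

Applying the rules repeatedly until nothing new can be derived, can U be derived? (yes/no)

Round 1: R5 [IF C and D THEN P]. Adds P.
Round 2: R3 [IF P THEN U]. Adds U.
U appears in round 2, so it is derivable.

yes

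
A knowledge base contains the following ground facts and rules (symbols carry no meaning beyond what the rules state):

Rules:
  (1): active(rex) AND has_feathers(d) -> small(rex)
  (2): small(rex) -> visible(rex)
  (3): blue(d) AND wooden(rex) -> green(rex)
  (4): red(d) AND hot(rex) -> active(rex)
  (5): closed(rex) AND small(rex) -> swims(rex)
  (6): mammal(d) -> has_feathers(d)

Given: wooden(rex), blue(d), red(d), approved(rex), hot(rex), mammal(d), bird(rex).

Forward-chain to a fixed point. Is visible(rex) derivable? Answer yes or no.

yes

[1] (3) [blue(d) AND wooden(rex) -> green(rex)]; (4) [red(d) AND hot(rex) -> active(rex)]; (6) [mammal(d) -> has_feathers(d)]. ⇒ new: green(rex), active(rex), has_feathers(d).
[2] (1) [active(rex) AND has_feathers(d) -> small(rex)]. ⇒ new: small(rex).
[3] (2) [small(rex) -> visible(rex)]. ⇒ new: visible(rex).
visible(rex) appears in round 3, so it is derivable.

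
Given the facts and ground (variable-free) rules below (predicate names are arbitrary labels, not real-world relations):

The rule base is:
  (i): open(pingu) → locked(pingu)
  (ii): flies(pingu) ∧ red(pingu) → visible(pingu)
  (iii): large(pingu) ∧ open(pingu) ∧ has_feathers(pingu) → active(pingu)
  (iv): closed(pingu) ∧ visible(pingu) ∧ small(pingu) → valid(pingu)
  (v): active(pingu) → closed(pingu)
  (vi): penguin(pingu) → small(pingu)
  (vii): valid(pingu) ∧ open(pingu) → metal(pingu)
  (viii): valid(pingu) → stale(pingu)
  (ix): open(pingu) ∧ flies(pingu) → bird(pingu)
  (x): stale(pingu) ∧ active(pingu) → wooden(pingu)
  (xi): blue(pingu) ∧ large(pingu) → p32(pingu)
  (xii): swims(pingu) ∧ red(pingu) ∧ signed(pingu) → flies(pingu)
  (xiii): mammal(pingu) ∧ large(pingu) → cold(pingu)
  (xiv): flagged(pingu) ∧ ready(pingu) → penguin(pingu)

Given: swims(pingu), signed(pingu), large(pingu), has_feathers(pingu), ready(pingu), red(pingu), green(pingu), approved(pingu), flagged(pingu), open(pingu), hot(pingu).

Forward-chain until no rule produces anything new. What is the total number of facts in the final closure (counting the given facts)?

[1] (i) [open(pingu) → locked(pingu)]; (iii) [large(pingu) ∧ open(pingu) ∧ has_feathers(pingu) → active(pingu)]; (xii) [swims(pingu) ∧ red(pingu) ∧ signed(pingu) → flies(pingu)]; (xiv) [flagged(pingu) ∧ ready(pingu) → penguin(pingu)]. ⇒ new: locked(pingu), active(pingu), flies(pingu), penguin(pingu).
[2] (ii) [flies(pingu) ∧ red(pingu) → visible(pingu)]; (v) [active(pingu) → closed(pingu)]; (vi) [penguin(pingu) → small(pingu)]; (ix) [open(pingu) ∧ flies(pingu) → bird(pingu)]. ⇒ new: visible(pingu), closed(pingu), small(pingu), bird(pingu).
[3] (iv) [closed(pingu) ∧ visible(pingu) ∧ small(pingu) → valid(pingu)]. ⇒ new: valid(pingu).
[4] (vii) [valid(pingu) ∧ open(pingu) → metal(pingu)]; (viii) [valid(pingu) → stale(pingu)]. ⇒ new: metal(pingu), stale(pingu).
[5] (x) [stale(pingu) ∧ active(pingu) → wooden(pingu)]. ⇒ new: wooden(pingu).
Closure: {active(pingu), approved(pingu), bird(pingu), closed(pingu), flagged(pingu), flies(pingu), green(pingu), has_feathers(pingu), hot(pingu), large(pingu), locked(pingu), metal(pingu), open(pingu), penguin(pingu), ready(pingu), red(pingu), signed(pingu), small(pingu), stale(pingu), swims(pingu), valid(pingu), visible(pingu), wooden(pingu)} — 23 facts.

23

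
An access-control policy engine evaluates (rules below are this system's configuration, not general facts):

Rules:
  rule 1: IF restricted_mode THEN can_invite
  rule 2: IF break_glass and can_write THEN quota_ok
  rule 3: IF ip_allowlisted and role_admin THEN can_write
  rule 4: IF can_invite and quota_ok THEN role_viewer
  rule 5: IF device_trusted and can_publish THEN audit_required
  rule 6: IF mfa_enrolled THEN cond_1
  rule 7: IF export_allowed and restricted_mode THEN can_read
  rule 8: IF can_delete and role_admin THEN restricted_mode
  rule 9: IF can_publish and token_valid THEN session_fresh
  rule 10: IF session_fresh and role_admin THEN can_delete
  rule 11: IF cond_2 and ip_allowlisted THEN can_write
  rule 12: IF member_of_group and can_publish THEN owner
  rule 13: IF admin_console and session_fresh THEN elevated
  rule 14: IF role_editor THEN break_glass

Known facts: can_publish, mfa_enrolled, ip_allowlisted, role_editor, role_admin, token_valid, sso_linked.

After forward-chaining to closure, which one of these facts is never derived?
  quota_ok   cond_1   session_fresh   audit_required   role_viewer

audit_required

[1] rule 3 [IF ip_allowlisted and role_admin THEN can_write]; rule 6 [IF mfa_enrolled THEN cond_1]; rule 9 [IF can_publish and token_valid THEN session_fresh]; rule 14 [IF role_editor THEN break_glass]. ⇒ new: can_write, cond_1, session_fresh, break_glass.
[2] rule 2 [IF break_glass and can_write THEN quota_ok]; rule 10 [IF session_fresh and role_admin THEN can_delete]. ⇒ new: quota_ok, can_delete.
[3] rule 8 [IF can_delete and role_admin THEN restricted_mode]. ⇒ new: restricted_mode.
[4] rule 1 [IF restricted_mode THEN can_invite]. ⇒ new: can_invite.
[5] rule 4 [IF can_invite and quota_ok THEN role_viewer]. ⇒ new: role_viewer.
Derived: role_viewer (round 5), cond_1 (round 1), session_fresh (round 1), quota_ok (round 2). audit_required never appears in any round.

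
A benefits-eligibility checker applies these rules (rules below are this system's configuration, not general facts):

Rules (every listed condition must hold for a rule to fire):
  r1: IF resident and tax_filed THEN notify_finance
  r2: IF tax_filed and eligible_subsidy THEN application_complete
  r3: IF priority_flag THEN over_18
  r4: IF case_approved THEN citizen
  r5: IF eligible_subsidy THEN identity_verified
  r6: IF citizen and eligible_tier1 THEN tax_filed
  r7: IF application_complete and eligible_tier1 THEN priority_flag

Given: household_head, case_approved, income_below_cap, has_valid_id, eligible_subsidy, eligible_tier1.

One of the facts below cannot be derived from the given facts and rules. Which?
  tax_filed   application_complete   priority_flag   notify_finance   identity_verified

notify_finance

Round 1: r4 [IF case_approved THEN citizen]; r5 [IF eligible_subsidy THEN identity_verified]. New: citizen, identity_verified.
Round 2: r6 [IF citizen and eligible_tier1 THEN tax_filed]. New: tax_filed.
Round 3: r2 [IF tax_filed and eligible_subsidy THEN application_complete]. New: application_complete.
Round 4: r7 [IF application_complete and eligible_tier1 THEN priority_flag]. New: priority_flag.
Round 5: r3 [IF priority_flag THEN over_18]. New: over_18.
Derived: tax_filed (round 2), application_complete (round 3), identity_verified (round 1), priority_flag (round 4). notify_finance never appears in any round.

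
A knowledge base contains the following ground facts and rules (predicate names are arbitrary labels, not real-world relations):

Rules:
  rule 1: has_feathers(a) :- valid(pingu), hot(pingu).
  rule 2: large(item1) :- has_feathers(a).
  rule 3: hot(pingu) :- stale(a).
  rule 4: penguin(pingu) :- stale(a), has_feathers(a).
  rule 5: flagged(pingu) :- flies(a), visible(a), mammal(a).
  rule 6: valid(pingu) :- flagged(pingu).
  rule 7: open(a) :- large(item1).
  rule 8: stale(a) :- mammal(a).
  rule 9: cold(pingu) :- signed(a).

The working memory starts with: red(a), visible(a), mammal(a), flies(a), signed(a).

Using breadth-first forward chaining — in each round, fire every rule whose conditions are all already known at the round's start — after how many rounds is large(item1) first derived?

4

Round 1: rule 5 [flagged(pingu) :- flies(a), visible(a), mammal(a).]; rule 8 [stale(a) :- mammal(a).]; rule 9 [cold(pingu) :- signed(a).]. New: flagged(pingu), stale(a), cold(pingu).
Round 2: rule 3 [hot(pingu) :- stale(a).]; rule 6 [valid(pingu) :- flagged(pingu).]. New: hot(pingu), valid(pingu).
Round 3: rule 1 [has_feathers(a) :- valid(pingu), hot(pingu).]. New: has_feathers(a).
Round 4: rule 2 [large(item1) :- has_feathers(a).]; rule 4 [penguin(pingu) :- stale(a), has_feathers(a).]. New: large(item1), penguin(pingu).
large(item1) first appears in round 4.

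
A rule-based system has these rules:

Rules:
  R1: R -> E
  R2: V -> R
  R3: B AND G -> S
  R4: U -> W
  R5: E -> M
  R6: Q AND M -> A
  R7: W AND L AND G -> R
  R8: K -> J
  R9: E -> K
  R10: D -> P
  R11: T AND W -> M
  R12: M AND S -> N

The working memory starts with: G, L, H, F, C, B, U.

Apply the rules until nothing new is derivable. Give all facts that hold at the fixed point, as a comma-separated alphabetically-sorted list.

Round 1: R3 [B AND G -> S]; R4 [U -> W]. Adds S, W.
Round 2: R7 [W AND L AND G -> R]. Adds R.
Round 3: R1 [R -> E]. Adds E.
Round 4: R5 [E -> M]; R9 [E -> K]. Adds M, K.
Round 5: R8 [K -> J]; R12 [M AND S -> N]. Adds J, N.

B, C, E, F, G, H, J, K, L, M, N, R, S, U, W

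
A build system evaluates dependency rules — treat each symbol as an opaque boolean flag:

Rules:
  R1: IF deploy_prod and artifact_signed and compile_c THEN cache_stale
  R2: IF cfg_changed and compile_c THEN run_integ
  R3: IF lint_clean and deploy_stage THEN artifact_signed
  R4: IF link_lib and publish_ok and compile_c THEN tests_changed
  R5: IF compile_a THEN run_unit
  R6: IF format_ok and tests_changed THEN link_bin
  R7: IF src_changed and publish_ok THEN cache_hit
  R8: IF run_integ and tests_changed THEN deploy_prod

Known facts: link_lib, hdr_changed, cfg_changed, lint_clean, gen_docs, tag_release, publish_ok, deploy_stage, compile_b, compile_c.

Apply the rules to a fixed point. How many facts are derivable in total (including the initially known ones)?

Round 1 — R2, R3, R4, derive run_integ, artifact_signed, tests_changed.
Round 2 — R8, derive deploy_prod.
Round 3 — R1, derive cache_stale.
Closure: {artifact_signed, cache_stale, cfg_changed, compile_b, compile_c, deploy_prod, deploy_stage, gen_docs, hdr_changed, link_lib, lint_clean, publish_ok, run_integ, tag_release, tests_changed} — 15 facts.

15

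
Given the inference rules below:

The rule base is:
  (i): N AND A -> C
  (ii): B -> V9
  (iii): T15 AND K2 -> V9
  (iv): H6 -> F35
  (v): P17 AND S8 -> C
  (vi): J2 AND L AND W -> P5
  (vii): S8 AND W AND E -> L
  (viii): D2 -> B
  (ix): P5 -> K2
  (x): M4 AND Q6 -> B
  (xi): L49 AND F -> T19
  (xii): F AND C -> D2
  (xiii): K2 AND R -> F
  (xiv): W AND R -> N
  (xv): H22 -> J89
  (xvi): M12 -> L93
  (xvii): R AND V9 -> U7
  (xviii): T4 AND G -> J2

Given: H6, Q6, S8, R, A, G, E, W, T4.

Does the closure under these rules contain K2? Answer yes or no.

yes

Round 1: (iv) [H6 -> F35]; (vii) [S8 AND W AND E -> L]; (xiv) [W AND R -> N]; (xviii) [T4 AND G -> J2]. New: F35, L, N, J2.
Round 2: (i) [N AND A -> C]; (vi) [J2 AND L AND W -> P5]. New: C, P5.
Round 3: (ix) [P5 -> K2]. New: K2.
Round 4: (xiii) [K2 AND R -> F]. New: F.
Round 5: (xii) [F AND C -> D2]. New: D2.
Round 6: (viii) [D2 -> B]. New: B.
Round 7: (ii) [B -> V9]. New: V9.
Round 8: (xvii) [R AND V9 -> U7]. New: U7.
K2 appears in round 3, so it is derivable.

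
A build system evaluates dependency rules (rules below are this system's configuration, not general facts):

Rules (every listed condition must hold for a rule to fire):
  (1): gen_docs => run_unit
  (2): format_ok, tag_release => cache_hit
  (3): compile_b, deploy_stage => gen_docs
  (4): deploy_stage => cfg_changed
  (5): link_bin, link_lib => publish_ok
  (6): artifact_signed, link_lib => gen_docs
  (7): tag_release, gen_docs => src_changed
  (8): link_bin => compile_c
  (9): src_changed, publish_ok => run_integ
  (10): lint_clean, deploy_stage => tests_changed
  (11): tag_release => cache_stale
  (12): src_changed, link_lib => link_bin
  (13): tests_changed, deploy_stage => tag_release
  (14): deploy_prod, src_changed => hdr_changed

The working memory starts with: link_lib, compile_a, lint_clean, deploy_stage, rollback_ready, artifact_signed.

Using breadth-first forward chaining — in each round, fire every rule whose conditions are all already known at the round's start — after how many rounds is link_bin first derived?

[1] (4) [deploy_stage => cfg_changed]; (6) [artifact_signed, link_lib => gen_docs]; (10) [lint_clean, deploy_stage => tests_changed]. ⇒ new: cfg_changed, gen_docs, tests_changed.
[2] (1) [gen_docs => run_unit]; (13) [tests_changed, deploy_stage => tag_release]. ⇒ new: run_unit, tag_release.
[3] (7) [tag_release, gen_docs => src_changed]; (11) [tag_release => cache_stale]. ⇒ new: src_changed, cache_stale.
[4] (12) [src_changed, link_lib => link_bin]. ⇒ new: link_bin.
link_bin first appears in round 4.

4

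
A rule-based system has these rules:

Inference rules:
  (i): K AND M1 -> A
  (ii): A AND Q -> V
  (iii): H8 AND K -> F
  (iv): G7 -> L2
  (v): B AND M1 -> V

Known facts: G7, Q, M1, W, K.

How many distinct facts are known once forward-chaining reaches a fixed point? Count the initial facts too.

8

Round 1 fires (i), (iv), giving A, L2.
Round 2 fires (ii), giving V.
Closure: {A, G7, K, L2, M1, Q, V, W} — 8 facts.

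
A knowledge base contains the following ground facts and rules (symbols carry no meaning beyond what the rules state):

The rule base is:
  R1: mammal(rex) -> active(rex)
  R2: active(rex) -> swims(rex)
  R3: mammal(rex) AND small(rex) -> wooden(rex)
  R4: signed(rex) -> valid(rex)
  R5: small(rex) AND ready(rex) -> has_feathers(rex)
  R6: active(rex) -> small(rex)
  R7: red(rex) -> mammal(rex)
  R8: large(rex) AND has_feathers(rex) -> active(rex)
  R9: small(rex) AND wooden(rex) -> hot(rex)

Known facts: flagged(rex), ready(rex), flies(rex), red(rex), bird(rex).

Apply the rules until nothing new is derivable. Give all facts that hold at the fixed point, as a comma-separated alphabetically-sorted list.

Round 1 fires R7, giving mammal(rex).
Round 2 fires R1, giving active(rex).
Round 3 fires R2, R6, giving swims(rex), small(rex).
Round 4 fires R3, R5, giving wooden(rex), has_feathers(rex).
Round 5 fires R9, giving hot(rex).

active(rex), bird(rex), flagged(rex), flies(rex), has_feathers(rex), hot(rex), mammal(rex), ready(rex), red(rex), small(rex), swims(rex), wooden(rex)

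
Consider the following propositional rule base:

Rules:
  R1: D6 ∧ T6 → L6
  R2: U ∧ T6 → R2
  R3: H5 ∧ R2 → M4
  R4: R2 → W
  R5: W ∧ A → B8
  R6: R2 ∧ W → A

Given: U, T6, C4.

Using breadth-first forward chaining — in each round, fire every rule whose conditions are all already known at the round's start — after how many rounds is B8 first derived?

4

Round 1 — R2, derive R2.
Round 2 — R4, derive W.
Round 3 — R6, derive A.
Round 4 — R5, derive B8.
B8 first appears in round 4.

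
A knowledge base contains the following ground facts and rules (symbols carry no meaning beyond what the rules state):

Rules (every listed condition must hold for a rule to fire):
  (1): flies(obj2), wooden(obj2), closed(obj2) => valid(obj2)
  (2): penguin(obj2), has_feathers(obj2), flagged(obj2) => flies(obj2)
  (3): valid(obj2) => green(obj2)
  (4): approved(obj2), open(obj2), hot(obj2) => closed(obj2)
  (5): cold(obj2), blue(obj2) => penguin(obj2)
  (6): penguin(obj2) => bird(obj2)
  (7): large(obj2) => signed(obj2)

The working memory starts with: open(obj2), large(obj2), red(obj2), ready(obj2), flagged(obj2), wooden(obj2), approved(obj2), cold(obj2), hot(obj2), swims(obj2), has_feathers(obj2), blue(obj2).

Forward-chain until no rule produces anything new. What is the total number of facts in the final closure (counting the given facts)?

Round 1: (4) [approved(obj2), open(obj2), hot(obj2) => closed(obj2)]; (5) [cold(obj2), blue(obj2) => penguin(obj2)]; (7) [large(obj2) => signed(obj2)]. New: closed(obj2), penguin(obj2), signed(obj2).
Round 2: (2) [penguin(obj2), has_feathers(obj2), flagged(obj2) => flies(obj2)]; (6) [penguin(obj2) => bird(obj2)]. New: flies(obj2), bird(obj2).
Round 3: (1) [flies(obj2), wooden(obj2), closed(obj2) => valid(obj2)]. New: valid(obj2).
Round 4: (3) [valid(obj2) => green(obj2)]. New: green(obj2).
Closure: {approved(obj2), bird(obj2), blue(obj2), closed(obj2), cold(obj2), flagged(obj2), flies(obj2), green(obj2), has_feathers(obj2), hot(obj2), large(obj2), open(obj2), penguin(obj2), ready(obj2), red(obj2), signed(obj2), swims(obj2), valid(obj2), wooden(obj2)} — 19 facts.

19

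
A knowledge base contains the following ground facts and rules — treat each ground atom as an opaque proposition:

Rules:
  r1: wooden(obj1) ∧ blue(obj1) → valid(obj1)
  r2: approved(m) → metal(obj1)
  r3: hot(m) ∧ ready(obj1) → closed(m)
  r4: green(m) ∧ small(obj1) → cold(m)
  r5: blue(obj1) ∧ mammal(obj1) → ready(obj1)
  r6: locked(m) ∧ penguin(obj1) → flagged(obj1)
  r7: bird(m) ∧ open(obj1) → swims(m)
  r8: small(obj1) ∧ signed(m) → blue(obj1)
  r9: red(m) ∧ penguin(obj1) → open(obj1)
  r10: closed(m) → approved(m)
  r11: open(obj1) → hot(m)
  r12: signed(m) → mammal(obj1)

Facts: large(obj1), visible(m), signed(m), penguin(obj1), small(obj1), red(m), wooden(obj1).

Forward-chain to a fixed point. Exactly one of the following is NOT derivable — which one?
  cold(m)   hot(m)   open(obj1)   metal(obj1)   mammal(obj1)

Round 1: r8 [small(obj1) ∧ signed(m) → blue(obj1)]; r9 [red(m) ∧ penguin(obj1) → open(obj1)]; r12 [signed(m) → mammal(obj1)]. Adds blue(obj1), open(obj1), mammal(obj1).
Round 2: r1 [wooden(obj1) ∧ blue(obj1) → valid(obj1)]; r5 [blue(obj1) ∧ mammal(obj1) → ready(obj1)]; r11 [open(obj1) → hot(m)]. Adds valid(obj1), ready(obj1), hot(m).
Round 3: r3 [hot(m) ∧ ready(obj1) → closed(m)]. Adds closed(m).
Round 4: r10 [closed(m) → approved(m)]. Adds approved(m).
Round 5: r2 [approved(m) → metal(obj1)]. Adds metal(obj1).
Derived: hot(m) (round 2), mammal(obj1) (round 1), metal(obj1) (round 5), open(obj1) (round 1). cold(m) never appears in any round.

cold(m)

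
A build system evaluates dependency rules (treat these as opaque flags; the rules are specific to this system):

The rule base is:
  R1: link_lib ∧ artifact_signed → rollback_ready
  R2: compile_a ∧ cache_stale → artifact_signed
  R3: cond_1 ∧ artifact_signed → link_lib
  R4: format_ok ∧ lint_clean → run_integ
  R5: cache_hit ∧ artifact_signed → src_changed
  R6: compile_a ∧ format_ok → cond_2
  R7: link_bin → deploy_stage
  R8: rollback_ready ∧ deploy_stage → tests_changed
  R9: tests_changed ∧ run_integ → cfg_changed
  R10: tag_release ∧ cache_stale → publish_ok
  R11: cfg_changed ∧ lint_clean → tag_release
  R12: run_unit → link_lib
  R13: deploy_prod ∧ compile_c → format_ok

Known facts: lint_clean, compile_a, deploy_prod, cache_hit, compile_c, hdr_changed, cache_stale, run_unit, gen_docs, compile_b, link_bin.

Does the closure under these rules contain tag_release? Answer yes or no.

yes

Round 1: R2 [compile_a ∧ cache_stale → artifact_signed]; R7 [link_bin → deploy_stage]; R12 [run_unit → link_lib]; R13 [deploy_prod ∧ compile_c → format_ok]. Adds artifact_signed, deploy_stage, link_lib, format_ok.
Round 2: R1 [link_lib ∧ artifact_signed → rollback_ready]; R4 [format_ok ∧ lint_clean → run_integ]; R5 [cache_hit ∧ artifact_signed → src_changed]; R6 [compile_a ∧ format_ok → cond_2]. Adds rollback_ready, run_integ, src_changed, cond_2.
Round 3: R8 [rollback_ready ∧ deploy_stage → tests_changed]. Adds tests_changed.
Round 4: R9 [tests_changed ∧ run_integ → cfg_changed]. Adds cfg_changed.
Round 5: R11 [cfg_changed ∧ lint_clean → tag_release]. Adds tag_release.
Round 6: R10 [tag_release ∧ cache_stale → publish_ok]. Adds publish_ok.
tag_release appears in round 5, so it is derivable.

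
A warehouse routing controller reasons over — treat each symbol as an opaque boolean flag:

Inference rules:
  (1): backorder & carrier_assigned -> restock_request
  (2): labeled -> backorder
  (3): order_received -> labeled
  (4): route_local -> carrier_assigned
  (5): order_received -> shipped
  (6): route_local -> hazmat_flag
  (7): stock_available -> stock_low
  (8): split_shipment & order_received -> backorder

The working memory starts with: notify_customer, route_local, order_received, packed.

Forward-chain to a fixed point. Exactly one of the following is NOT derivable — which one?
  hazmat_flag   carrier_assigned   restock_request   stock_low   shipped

Round 1 — (3), (4), (5), (6), derive labeled, carrier_assigned, shipped, hazmat_flag.
Round 2 — (2), derive backorder.
Round 3 — (1), derive restock_request.
Derived: restock_request (round 3), carrier_assigned (round 1), hazmat_flag (round 1), shipped (round 1). stock_low never appears in any round.

stock_low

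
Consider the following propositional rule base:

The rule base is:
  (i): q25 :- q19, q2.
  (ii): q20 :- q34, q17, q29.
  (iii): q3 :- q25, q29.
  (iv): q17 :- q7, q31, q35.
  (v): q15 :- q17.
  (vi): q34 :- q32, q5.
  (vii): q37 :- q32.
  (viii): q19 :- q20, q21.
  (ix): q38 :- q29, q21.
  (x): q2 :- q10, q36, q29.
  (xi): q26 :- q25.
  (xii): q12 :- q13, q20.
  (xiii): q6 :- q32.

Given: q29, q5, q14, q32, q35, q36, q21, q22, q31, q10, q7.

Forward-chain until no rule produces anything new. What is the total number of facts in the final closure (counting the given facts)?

Round 1 — (iv), (vi), (vii), (ix), (x), (xiii), derive q17, q34, q37, q38, q2, q6.
Round 2 — (ii), (v), derive q20, q15.
Round 3 — (viii), derive q19.
Round 4 — (i), derive q25.
Round 5 — (iii), (xi), derive q3, q26.
Closure: {q10, q14, q15, q17, q19, q2, q20, q21, q22, q25, q26, q29, q3, q31, q32, q34, q35, q36, q37, q38, q5, q6, q7} — 23 facts.

23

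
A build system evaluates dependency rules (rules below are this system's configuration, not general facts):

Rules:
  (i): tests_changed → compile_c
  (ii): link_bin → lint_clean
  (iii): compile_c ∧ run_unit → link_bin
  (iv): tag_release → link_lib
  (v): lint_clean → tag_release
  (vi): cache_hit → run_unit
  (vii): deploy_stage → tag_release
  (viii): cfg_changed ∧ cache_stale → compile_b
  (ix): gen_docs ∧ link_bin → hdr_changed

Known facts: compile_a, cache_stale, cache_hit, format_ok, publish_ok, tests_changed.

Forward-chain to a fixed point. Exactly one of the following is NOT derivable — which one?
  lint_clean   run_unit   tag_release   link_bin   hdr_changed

Round 1 fires (i), (vi), giving compile_c, run_unit.
Round 2 fires (iii), giving link_bin.
Round 3 fires (ii), giving lint_clean.
Round 4 fires (v), giving tag_release.
Round 5 fires (iv), giving link_lib.
Derived: run_unit (round 1), lint_clean (round 3), link_bin (round 2), tag_release (round 4). hdr_changed never appears in any round.

hdr_changed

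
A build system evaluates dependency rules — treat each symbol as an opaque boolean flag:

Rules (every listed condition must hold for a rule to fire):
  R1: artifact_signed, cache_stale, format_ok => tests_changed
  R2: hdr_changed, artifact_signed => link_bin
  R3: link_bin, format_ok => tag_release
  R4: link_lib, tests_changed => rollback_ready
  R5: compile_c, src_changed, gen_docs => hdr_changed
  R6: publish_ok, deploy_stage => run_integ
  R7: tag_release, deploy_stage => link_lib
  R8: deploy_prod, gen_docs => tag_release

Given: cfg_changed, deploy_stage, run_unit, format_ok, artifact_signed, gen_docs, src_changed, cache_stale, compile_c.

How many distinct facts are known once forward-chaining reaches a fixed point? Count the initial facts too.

15

[1] R1 [artifact_signed, cache_stale, format_ok => tests_changed]; R5 [compile_c, src_changed, gen_docs => hdr_changed]. ⇒ new: tests_changed, hdr_changed.
[2] R2 [hdr_changed, artifact_signed => link_bin]. ⇒ new: link_bin.
[3] R3 [link_bin, format_ok => tag_release]. ⇒ new: tag_release.
[4] R7 [tag_release, deploy_stage => link_lib]. ⇒ new: link_lib.
[5] R4 [link_lib, tests_changed => rollback_ready]. ⇒ new: rollback_ready.
Closure: {artifact_signed, cache_stale, cfg_changed, compile_c, deploy_stage, format_ok, gen_docs, hdr_changed, link_bin, link_lib, rollback_ready, run_unit, src_changed, tag_release, tests_changed} — 15 facts.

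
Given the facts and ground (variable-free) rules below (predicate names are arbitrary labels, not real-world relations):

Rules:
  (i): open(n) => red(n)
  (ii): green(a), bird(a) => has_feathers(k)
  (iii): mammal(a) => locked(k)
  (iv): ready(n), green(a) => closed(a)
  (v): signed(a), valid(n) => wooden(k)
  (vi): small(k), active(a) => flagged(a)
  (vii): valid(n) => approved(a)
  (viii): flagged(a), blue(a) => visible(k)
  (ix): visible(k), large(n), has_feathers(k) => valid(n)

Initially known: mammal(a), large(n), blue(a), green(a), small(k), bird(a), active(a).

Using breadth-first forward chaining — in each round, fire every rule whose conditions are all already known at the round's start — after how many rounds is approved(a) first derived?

4

Round 1 fires (ii), (iii), (vi), giving has_feathers(k), locked(k), flagged(a).
Round 2 fires (viii), giving visible(k).
Round 3 fires (ix), giving valid(n).
Round 4 fires (vii), giving approved(a).
approved(a) first appears in round 4.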